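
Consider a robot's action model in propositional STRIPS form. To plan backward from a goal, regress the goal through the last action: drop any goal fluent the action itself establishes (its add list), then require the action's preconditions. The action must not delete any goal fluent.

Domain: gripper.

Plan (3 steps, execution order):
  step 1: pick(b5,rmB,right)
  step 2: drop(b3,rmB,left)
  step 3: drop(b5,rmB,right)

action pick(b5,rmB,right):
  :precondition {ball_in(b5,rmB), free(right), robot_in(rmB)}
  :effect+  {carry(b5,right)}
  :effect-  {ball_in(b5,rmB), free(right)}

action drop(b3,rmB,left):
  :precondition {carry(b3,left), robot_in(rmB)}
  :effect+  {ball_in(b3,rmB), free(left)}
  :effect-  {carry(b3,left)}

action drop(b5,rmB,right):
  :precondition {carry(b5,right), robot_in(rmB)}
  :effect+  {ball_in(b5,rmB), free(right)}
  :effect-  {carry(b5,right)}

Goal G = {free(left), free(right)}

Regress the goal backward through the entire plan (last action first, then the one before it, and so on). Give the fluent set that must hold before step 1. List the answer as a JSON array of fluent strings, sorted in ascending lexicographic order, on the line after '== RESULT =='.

Regress step by step:
  through step 3 (drop(b5,rmB,right)): drop {free(right)}, keep {free(left)}, require {carry(b5,right), robot_in(rmB)}
    → {carry(b5,right), free(left), robot_in(rmB)}
  through step 2 (drop(b3,rmB,left)): drop {free(left)}, keep {carry(b5,right), robot_in(rmB)}, require {carry(b3,left), robot_in(rmB)}
    → {carry(b3,left), carry(b5,right), robot_in(rmB)}
  through step 1 (pick(b5,rmB,right)): drop {carry(b5,right)}, keep {carry(b3,left), robot_in(rmB)}, require {ball_in(b5,rmB), free(right), robot_in(rmB)}
    → {ball_in(b5,rmB), carry(b3,left), free(right), robot_in(rmB)}

== RESULT ==
["ball_in(b5,rmB)", "carry(b3,left)", "free(right)", "robot_in(rmB)"]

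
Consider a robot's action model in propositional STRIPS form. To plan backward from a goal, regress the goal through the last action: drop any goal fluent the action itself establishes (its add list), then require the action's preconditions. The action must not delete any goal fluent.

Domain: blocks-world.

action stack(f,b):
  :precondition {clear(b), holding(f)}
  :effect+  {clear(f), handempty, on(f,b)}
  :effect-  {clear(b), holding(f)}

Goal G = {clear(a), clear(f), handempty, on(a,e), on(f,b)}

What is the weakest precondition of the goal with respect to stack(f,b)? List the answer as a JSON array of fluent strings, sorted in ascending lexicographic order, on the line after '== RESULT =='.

Compute (G \ add) ∪ pre:
  G ∩ del = {}  (empty — regression defined)
  G \ add = {clear(a), clear(f), handempty, on(a,e), on(f,b)} \ {clear(f), handempty, on(f,b)} = {clear(a), on(a,e)}
  ∪ pre   = {clear(a), on(a,e)} ∪ {clear(b), holding(f)}
          = {clear(a), clear(b), holding(f), on(a,e)}

== RESULT ==
["clear(a)", "clear(b)", "holding(f)", "on(a,e)"]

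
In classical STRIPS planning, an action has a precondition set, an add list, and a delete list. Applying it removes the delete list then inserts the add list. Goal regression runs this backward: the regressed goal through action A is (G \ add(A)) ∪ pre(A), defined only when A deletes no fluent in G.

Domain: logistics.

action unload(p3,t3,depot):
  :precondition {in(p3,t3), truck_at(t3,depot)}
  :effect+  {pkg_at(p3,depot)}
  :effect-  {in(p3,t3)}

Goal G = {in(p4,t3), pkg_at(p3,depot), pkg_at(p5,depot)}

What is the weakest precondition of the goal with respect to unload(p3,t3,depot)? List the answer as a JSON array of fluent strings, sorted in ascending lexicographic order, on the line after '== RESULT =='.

Compute (G \ add) ∪ pre:
  G ∩ del = {}  (empty — regression defined)
  G \ add = {in(p4,t3), pkg_at(p3,depot), pkg_at(p5,depot)} \ {pkg_at(p3,depot)} = {in(p4,t3), pkg_at(p5,depot)}
  ∪ pre   = {in(p4,t3), pkg_at(p5,depot)} ∪ {in(p3,t3), truck_at(t3,depot)}
          = {in(p3,t3), in(p4,t3), pkg_at(p5,depot), truck_at(t3,depot)}

== RESULT ==
["in(p3,t3)", "in(p4,t3)", "pkg_at(p5,depot)", "truck_at(t3,depot)"]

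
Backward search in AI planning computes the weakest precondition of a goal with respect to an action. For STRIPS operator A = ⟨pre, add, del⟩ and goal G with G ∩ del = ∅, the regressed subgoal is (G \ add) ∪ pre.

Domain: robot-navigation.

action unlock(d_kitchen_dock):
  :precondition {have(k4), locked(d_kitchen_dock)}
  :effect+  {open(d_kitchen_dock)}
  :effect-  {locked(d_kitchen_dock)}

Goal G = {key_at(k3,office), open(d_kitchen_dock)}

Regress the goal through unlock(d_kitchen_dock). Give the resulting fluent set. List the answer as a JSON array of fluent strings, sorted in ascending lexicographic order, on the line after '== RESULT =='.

Regress:
  G ∩ del = {}  (empty — regression defined)
  G \ add = {key_at(k3,office), open(d_kitchen_dock)} \ {open(d_kitchen_dock)} = {key_at(k3,office)}
  ∪ pre   = {key_at(k3,office)} ∪ {have(k4), locked(d_kitchen_dock)}
          = {have(k4), key_at(k3,office), locked(d_kitchen_dock)}

== RESULT ==
["have(k4)", "key_at(k3,office)", "locked(d_kitchen_dock)"]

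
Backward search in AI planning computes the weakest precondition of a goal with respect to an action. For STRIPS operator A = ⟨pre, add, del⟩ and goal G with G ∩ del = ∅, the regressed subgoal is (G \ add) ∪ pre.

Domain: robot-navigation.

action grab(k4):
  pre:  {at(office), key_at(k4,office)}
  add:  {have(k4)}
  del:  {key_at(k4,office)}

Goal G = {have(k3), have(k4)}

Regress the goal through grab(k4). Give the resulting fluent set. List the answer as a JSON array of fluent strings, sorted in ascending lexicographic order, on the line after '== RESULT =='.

Compute (G \ add) ∪ pre:
  G ∩ del = {}  (empty — regression defined)
  G \ add = {have(k3), have(k4)} \ {have(k4)} = {have(k3)}
  ∪ pre   = {have(k3)} ∪ {at(office), key_at(k4,office)}
          = {at(office), have(k3), key_at(k4,office)}

== RESULT ==
["at(office)", "have(k3)", "key_at(k4,office)"]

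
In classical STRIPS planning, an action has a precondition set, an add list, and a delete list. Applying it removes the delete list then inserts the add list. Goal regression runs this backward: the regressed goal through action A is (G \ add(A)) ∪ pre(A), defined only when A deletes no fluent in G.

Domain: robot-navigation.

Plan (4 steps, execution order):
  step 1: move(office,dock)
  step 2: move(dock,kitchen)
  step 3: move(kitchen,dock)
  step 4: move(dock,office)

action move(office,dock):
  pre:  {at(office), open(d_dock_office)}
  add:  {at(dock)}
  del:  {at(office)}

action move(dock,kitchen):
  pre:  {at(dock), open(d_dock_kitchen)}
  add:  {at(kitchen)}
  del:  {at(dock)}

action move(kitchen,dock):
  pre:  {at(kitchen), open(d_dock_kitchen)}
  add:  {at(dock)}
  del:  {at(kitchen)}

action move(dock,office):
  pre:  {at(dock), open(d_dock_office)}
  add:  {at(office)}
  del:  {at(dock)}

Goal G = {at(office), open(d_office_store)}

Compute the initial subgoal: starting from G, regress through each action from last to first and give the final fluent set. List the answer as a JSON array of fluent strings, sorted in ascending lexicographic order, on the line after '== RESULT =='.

Regress step by step:
  through step 4 (move(dock,office)): drop {at(office)}, keep {open(d_office_store)}, require {at(dock), open(d_dock_office)}
    → {at(dock), open(d_dock_office), open(d_office_store)}
  through step 3 (move(kitchen,dock)): drop {at(dock)}, keep {open(d_dock_office), open(d_office_store)}, require {at(kitchen), open(d_dock_kitchen)}
    → {at(kitchen), open(d_dock_kitchen), open(d_dock_office), open(d_office_store)}
  through step 2 (move(dock,kitchen)): drop {at(kitchen)}, keep {open(d_dock_kitchen), open(d_dock_office), open(d_office_store)}, require {at(dock), open(d_dock_kitchen)}
    → {at(dock), open(d_dock_kitchen), open(d_dock_office), open(d_office_store)}
  through step 1 (move(office,dock)): drop {at(dock)}, keep {open(d_dock_kitchen), open(d_dock_office), open(d_office_store)}, require {at(office), open(d_dock_office)}
    → {at(office), open(d_dock_kitchen), open(d_dock_office), open(d_office_store)}

== RESULT ==
["at(office)", "open(d_dock_kitchen)", "open(d_dock_office)", "open(d_office_store)"]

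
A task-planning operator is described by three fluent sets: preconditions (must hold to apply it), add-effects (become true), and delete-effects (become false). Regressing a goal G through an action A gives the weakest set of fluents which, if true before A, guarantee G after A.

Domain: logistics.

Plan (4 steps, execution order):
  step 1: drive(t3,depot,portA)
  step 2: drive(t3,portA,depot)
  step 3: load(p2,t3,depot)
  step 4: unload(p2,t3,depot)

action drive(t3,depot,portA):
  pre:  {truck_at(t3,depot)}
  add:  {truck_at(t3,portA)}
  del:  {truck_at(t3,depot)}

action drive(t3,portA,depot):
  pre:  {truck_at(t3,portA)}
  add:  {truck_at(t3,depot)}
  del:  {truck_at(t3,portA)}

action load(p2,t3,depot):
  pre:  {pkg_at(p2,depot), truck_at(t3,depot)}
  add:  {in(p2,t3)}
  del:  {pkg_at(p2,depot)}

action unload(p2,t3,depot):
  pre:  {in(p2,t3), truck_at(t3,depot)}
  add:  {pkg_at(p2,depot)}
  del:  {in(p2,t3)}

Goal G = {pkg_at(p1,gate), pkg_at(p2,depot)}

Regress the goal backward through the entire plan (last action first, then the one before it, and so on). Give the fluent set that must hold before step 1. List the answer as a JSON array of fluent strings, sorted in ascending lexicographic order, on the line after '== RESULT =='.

Work backward from the goal:
  through step 4 (unload(p2,t3,depot)): drop {pkg_at(p2,depot)}, keep {pkg_at(p1,gate)}, require {in(p2,t3), truck_at(t3,depot)}
    → {in(p2,t3), pkg_at(p1,gate), truck_at(t3,depot)}
  through step 3 (load(p2,t3,depot)): drop {in(p2,t3)}, keep {pkg_at(p1,gate), truck_at(t3,depot)}, require {pkg_at(p2,depot), truck_at(t3,depot)}
    → {pkg_at(p1,gate), pkg_at(p2,depot), truck_at(t3,depot)}
  through step 2 (drive(t3,portA,depot)): drop {truck_at(t3,depot)}, keep {pkg_at(p1,gate), pkg_at(p2,depot)}, require {truck_at(t3,portA)}
    → {pkg_at(p1,gate), pkg_at(p2,depot), truck_at(t3,portA)}
  through step 1 (drive(t3,depot,portA)): drop {truck_at(t3,portA)}, keep {pkg_at(p1,gate), pkg_at(p2,depot)}, require {truck_at(t3,depot)}
    → {pkg_at(p1,gate), pkg_at(p2,depot), truck_at(t3,depot)}

== RESULT ==
["pkg_at(p1,gate)", "pkg_at(p2,depot)", "truck_at(t3,depot)"]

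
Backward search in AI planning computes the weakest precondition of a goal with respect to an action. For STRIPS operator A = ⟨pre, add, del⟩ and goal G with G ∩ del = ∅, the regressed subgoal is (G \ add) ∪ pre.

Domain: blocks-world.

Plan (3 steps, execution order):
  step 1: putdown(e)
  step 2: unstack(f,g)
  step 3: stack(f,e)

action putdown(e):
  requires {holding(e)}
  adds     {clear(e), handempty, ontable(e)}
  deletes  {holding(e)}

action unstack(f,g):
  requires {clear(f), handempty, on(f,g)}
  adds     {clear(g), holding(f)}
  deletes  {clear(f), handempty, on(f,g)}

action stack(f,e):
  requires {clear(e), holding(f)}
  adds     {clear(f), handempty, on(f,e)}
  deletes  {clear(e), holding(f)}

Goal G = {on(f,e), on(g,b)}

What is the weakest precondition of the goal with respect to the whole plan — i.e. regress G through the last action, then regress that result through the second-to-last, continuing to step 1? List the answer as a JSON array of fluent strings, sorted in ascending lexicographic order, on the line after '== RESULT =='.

Work backward from the goal:
  through step 3 (stack(f,e)): drop {on(f,e)}, keep {on(g,b)}, require {clear(e), holding(f)}
    → {clear(e), holding(f), on(g,b)}
  through step 2 (unstack(f,g)): drop {holding(f)}, keep {clear(e), on(g,b)}, require {clear(f), handempty, on(f,g)}
    → {clear(e), clear(f), handempty, on(f,g), on(g,b)}
  through step 1 (putdown(e)): drop {clear(e), handempty}, keep {clear(f), on(f,g), on(g,b)}, require {holding(e)}
    → {clear(f), holding(e), on(f,g), on(g,b)}

== RESULT ==
["clear(f)", "holding(e)", "on(f,g)", "on(g,b)"]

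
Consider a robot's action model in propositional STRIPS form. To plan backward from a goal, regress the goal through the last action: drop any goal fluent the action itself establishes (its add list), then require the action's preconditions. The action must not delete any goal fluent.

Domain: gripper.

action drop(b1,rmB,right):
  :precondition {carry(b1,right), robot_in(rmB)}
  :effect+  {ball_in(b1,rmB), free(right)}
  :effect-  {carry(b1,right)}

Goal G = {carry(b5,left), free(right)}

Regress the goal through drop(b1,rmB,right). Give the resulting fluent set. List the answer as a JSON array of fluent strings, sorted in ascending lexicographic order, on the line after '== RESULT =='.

Compute (G \ add) ∪ pre:
  G ∩ del = {}  (empty — regression defined)
  G \ add = {carry(b5,left), free(right)} \ {ball_in(b1,rmB), free(right)} = {carry(b5,left)}
  ∪ pre   = {carry(b5,left)} ∪ {carry(b1,right), robot_in(rmB)}
          = {carry(b1,right), carry(b5,left), robot_in(rmB)}

== RESULT ==
["carry(b1,right)", "carry(b5,left)", "robot_in(rmB)"]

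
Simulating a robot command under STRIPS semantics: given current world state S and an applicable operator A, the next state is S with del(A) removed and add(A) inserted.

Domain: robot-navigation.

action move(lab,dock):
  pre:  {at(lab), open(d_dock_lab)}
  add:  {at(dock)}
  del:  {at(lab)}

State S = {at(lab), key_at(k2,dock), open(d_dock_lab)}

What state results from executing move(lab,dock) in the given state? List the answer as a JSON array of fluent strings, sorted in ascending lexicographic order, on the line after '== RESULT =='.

Progress:
  pre ⊆ S: {at(lab), open(d_dock_lab)} ⊆ S  — applicable
  S \ del = {key_at(k2,dock), open(d_dock_lab)}
  ∪ add   = {at(dock), key_at(k2,dock), open(d_dock_lab)}

== RESULT ==
["at(dock)", "key_at(k2,dock)", "open(d_dock_lab)"]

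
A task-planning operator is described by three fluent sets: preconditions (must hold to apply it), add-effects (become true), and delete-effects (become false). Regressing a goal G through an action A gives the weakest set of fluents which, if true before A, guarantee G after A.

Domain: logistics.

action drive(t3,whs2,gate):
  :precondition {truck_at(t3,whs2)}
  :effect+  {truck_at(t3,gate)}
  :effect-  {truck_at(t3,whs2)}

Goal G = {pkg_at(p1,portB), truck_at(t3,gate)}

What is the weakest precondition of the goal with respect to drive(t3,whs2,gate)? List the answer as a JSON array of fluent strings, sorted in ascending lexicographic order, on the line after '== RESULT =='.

Compute (G \ add) ∪ pre:
  G ∩ del = {}  (empty — regression defined)
  G \ add = {pkg_at(p1,portB), truck_at(t3,gate)} \ {truck_at(t3,gate)} = {pkg_at(p1,portB)}
  ∪ pre   = {pkg_at(p1,portB)} ∪ {truck_at(t3,whs2)}
          = {pkg_at(p1,portB), truck_at(t3,whs2)}

== RESULT ==
["pkg_at(p1,portB)", "truck_at(t3,whs2)"]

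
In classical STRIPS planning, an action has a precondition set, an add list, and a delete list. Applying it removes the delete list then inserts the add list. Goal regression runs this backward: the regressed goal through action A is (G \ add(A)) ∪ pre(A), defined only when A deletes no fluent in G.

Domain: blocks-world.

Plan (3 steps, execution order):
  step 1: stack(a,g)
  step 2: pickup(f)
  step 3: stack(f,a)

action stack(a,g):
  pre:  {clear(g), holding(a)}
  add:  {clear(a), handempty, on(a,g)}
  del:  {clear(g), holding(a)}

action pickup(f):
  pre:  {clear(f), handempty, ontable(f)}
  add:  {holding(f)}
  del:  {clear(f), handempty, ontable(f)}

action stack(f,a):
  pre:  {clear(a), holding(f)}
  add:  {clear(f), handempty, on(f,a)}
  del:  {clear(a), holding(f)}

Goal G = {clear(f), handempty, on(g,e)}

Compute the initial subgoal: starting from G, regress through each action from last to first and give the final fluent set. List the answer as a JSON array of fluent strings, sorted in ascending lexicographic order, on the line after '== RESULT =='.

Work backward from the goal:
  through step 3 (stack(f,a)): drop {clear(f), handempty}, keep {on(g,e)}, require {clear(a), holding(f)}
    → {clear(a), holding(f), on(g,e)}
  through step 2 (pickup(f)): drop {holding(f)}, keep {clear(a), on(g,e)}, require {clear(f), handempty, ontable(f)}
    → {clear(a), clear(f), handempty, on(g,e), ontable(f)}
  through step 1 (stack(a,g)): drop {clear(a), handempty}, keep {clear(f), on(g,e), ontable(f)}, require {clear(g), holding(a)}
    → {clear(f), clear(g), holding(a), on(g,e), ontable(f)}

== RESULT ==
["clear(f)", "clear(g)", "holding(a)", "on(g,e)", "ontable(f)"]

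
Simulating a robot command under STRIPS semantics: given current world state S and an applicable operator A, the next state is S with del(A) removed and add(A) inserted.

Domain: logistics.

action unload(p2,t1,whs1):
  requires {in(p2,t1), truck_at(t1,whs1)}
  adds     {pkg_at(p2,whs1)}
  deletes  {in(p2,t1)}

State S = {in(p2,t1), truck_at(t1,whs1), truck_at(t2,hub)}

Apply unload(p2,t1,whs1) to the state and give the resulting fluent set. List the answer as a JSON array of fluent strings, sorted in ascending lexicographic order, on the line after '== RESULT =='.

Compute (S \ del) ∪ add:
  pre ⊆ S: {in(p2,t1), truck_at(t1,whs1)} ⊆ S  — applicable
  S \ del = {truck_at(t1,whs1), truck_at(t2,hub)}
  ∪ add   = {pkg_at(p2,whs1), truck_at(t1,whs1), truck_at(t2,hub)}

== RESULT ==
["pkg_at(p2,whs1)", "truck_at(t1,whs1)", "truck_at(t2,hub)"]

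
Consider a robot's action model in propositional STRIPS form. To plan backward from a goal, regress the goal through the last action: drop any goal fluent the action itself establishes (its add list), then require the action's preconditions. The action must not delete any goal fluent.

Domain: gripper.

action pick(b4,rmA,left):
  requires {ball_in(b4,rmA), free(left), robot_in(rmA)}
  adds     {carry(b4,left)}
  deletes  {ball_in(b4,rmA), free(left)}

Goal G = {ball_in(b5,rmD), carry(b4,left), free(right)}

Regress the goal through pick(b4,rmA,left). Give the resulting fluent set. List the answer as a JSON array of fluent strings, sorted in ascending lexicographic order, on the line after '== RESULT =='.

Compute (G \ add) ∪ pre:
  G ∩ del = {}  (empty — regression defined)
  G \ add = {ball_in(b5,rmD), carry(b4,left), free(right)} \ {carry(b4,left)} = {ball_in(b5,rmD), free(right)}
  ∪ pre   = {ball_in(b5,rmD), free(right)} ∪ {ball_in(b4,rmA), free(left), robot_in(rmA)}
          = {ball_in(b4,rmA), ball_in(b5,rmD), free(left), free(right), robot_in(rmA)}

== RESULT ==
["ball_in(b4,rmA)", "ball_in(b5,rmD)", "free(left)", "free(right)", "robot_in(rmA)"]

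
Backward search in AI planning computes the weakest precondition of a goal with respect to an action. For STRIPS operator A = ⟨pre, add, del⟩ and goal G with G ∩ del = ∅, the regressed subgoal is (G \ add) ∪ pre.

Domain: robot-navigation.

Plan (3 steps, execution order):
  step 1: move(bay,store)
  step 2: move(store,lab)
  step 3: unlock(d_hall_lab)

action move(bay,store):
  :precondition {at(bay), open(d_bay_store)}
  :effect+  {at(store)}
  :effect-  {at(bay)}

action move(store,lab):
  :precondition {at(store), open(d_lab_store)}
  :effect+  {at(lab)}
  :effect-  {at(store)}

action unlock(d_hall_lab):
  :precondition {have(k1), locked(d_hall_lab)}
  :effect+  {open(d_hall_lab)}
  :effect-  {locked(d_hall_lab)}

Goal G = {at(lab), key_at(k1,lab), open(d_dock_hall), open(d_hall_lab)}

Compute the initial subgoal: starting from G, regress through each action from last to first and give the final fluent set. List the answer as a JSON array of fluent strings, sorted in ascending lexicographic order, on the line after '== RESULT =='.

Work backward from the goal:
  through step 3 (unlock(d_hall_lab)): drop {open(d_hall_lab)}, keep {at(lab), key_at(k1,lab), open(d_dock_hall)}, require {have(k1), locked(d_hall_lab)}
    → {at(lab), have(k1), key_at(k1,lab), locked(d_hall_lab), open(d_dock_hall)}
  through step 2 (move(store,lab)): drop {at(lab)}, keep {have(k1), key_at(k1,lab), locked(d_hall_lab), open(d_dock_hall)}, require {at(store), open(d_lab_store)}
    → {at(store), have(k1), key_at(k1,lab), locked(d_hall_lab), open(d_dock_hall), open(d_lab_store)}
  through step 1 (move(bay,store)): drop {at(store)}, keep {have(k1), key_at(k1,lab), locked(d_hall_lab), open(d_dock_hall), open(d_lab_store)}, require {at(bay), open(d_bay_store)}
    → {at(bay), have(k1), key_at(k1,lab), locked(d_hall_lab), open(d_bay_store), open(d_dock_hall), open(d_lab_store)}

== RESULT ==
["at(bay)", "have(k1)", "key_at(k1,lab)", "locked(d_hall_lab)", "open(d_bay_store)", "open(d_dock_hall)", "open(d_lab_store)"]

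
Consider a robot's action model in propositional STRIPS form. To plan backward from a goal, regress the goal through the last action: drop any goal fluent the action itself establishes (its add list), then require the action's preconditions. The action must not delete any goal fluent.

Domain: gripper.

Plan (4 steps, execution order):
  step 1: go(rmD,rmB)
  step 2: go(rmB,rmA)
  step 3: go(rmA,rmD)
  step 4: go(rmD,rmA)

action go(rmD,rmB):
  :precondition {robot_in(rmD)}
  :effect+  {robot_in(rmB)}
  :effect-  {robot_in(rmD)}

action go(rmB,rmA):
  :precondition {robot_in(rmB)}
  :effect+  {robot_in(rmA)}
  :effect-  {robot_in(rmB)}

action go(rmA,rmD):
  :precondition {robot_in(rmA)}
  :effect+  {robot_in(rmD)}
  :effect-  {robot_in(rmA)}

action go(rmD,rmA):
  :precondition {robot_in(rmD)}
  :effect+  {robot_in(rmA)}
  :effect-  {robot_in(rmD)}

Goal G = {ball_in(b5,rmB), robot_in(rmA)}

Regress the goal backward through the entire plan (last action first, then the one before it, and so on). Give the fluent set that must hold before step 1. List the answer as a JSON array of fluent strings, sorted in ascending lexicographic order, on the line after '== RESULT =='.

Work backward from the goal:
  through step 4 (go(rmD,rmA)): drop {robot_in(rmA)}, keep {ball_in(b5,rmB)}, require {robot_in(rmD)}
    → {ball_in(b5,rmB), robot_in(rmD)}
  through step 3 (go(rmA,rmD)): drop {robot_in(rmD)}, keep {ball_in(b5,rmB)}, require {robot_in(rmA)}
    → {ball_in(b5,rmB), robot_in(rmA)}
  through step 2 (go(rmB,rmA)): drop {robot_in(rmA)}, keep {ball_in(b5,rmB)}, require {robot_in(rmB)}
    → {ball_in(b5,rmB), robot_in(rmB)}
  through step 1 (go(rmD,rmB)): drop {robot_in(rmB)}, keep {ball_in(b5,rmB)}, require {robot_in(rmD)}
    → {ball_in(b5,rmB), robot_in(rmD)}

== RESULT ==
["ball_in(b5,rmB)", "robot_in(rmD)"]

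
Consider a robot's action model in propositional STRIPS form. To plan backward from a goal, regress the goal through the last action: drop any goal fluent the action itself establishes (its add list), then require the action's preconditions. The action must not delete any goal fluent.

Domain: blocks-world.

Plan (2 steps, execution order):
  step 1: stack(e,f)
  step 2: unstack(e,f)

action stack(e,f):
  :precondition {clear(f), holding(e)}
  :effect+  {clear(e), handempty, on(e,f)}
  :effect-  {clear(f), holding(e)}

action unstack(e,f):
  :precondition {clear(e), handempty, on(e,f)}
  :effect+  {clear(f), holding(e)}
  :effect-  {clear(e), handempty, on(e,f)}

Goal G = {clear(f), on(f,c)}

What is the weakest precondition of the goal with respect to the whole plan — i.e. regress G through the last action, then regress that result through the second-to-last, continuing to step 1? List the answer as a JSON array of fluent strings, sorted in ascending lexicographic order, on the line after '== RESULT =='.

Regress step by step:
  through step 2 (unstack(e,f)): drop {clear(f)}, keep {on(f,c)}, require {clear(e), handempty, on(e,f)}
    → {clear(e), handempty, on(e,f), on(f,c)}
  through step 1 (stack(e,f)): drop {clear(e), handempty, on(e,f)}, keep {on(f,c)}, require {clear(f), holding(e)}
    → {clear(f), holding(e), on(f,c)}

== RESULT ==
["clear(f)", "holding(e)", "on(f,c)"]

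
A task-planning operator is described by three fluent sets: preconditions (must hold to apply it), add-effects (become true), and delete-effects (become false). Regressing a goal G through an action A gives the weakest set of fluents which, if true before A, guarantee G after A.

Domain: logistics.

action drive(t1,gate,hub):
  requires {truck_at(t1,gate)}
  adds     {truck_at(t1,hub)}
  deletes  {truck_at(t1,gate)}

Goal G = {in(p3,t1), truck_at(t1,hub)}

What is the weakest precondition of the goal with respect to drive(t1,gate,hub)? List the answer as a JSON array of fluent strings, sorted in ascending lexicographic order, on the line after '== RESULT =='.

Regress:
  G ∩ del = {}  (empty — regression defined)
  G \ add = {in(p3,t1), truck_at(t1,hub)} \ {truck_at(t1,hub)} = {in(p3,t1)}
  ∪ pre   = {in(p3,t1)} ∪ {truck_at(t1,gate)}
          = {in(p3,t1), truck_at(t1,gate)}

== RESULT ==
["in(p3,t1)", "truck_at(t1,gate)"]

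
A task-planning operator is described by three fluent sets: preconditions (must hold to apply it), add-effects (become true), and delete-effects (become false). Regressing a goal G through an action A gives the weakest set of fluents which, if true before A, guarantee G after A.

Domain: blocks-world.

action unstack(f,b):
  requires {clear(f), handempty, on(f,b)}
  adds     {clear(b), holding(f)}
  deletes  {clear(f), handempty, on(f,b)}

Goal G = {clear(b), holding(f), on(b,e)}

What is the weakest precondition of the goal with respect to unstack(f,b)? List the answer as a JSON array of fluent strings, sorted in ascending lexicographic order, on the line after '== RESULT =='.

Regress:
  G ∩ del = {}  (empty — regression defined)
  G \ add = {clear(b), holding(f), on(b,e)} \ {clear(b), holding(f)} = {on(b,e)}
  ∪ pre   = {on(b,e)} ∪ {clear(f), handempty, on(f,b)}
          = {clear(f), handempty, on(b,e), on(f,b)}

== RESULT ==
["clear(f)", "handempty", "on(b,e)", "on(f,b)"]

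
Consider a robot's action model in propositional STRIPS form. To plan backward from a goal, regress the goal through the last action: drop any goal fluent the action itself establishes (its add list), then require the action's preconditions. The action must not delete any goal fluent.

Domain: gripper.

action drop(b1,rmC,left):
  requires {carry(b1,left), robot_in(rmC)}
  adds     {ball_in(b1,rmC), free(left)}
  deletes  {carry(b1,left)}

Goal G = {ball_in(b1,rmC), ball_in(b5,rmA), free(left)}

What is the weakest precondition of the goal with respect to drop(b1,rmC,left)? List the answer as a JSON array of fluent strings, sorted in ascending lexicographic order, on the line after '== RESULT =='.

Regress:
  G ∩ del = {}  (empty — regression defined)
  G \ add = {ball_in(b1,rmC), ball_in(b5,rmA), free(left)} \ {ball_in(b1,rmC), free(left)} = {ball_in(b5,rmA)}
  ∪ pre   = {ball_in(b5,rmA)} ∪ {carry(b1,left), robot_in(rmC)}
          = {ball_in(b5,rmA), carry(b1,left), robot_in(rmC)}

== RESULT ==
["ball_in(b5,rmA)", "carry(b1,left)", "robot_in(rmC)"]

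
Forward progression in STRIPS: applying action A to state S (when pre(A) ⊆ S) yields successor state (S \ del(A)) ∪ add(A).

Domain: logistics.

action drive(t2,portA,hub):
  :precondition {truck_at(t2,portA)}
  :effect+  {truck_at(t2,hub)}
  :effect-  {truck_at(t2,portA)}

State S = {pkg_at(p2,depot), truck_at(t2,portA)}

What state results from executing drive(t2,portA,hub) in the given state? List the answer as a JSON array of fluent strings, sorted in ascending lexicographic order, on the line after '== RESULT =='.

Compute (S \ del) ∪ add:
  pre ⊆ S: {truck_at(t2,portA)} ⊆ S  — applicable
  S \ del = {pkg_at(p2,depot)}
  ∪ add   = {pkg_at(p2,depot), truck_at(t2,hub)}

== RESULT ==
["pkg_at(p2,depot)", "truck_at(t2,hub)"]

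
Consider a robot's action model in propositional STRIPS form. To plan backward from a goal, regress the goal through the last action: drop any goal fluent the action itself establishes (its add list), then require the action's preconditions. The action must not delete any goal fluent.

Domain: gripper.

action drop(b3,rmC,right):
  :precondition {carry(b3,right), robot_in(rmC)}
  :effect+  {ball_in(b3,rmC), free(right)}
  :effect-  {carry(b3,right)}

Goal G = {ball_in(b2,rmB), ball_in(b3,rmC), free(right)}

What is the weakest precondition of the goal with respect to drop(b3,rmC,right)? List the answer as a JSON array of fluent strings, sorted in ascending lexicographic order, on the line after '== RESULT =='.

Compute (G \ add) ∪ pre:
  G ∩ del = {}  (empty — regression defined)
  G \ add = {ball_in(b2,rmB), ball_in(b3,rmC), free(right)} \ {ball_in(b3,rmC), free(right)} = {ball_in(b2,rmB)}
  ∪ pre   = {ball_in(b2,rmB)} ∪ {carry(b3,right), robot_in(rmC)}
          = {ball_in(b2,rmB), carry(b3,right), robot_in(rmC)}

== RESULT ==
["ball_in(b2,rmB)", "carry(b3,right)", "robot_in(rmC)"]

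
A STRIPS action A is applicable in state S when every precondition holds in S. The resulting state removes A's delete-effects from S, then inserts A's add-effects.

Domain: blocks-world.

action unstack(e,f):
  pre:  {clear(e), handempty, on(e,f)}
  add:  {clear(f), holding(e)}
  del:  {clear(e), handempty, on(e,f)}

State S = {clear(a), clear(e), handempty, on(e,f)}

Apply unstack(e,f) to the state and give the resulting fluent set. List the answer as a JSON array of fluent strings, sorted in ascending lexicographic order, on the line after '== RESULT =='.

Compute (S \ del) ∪ add:
  pre ⊆ S: {clear(e), handempty, on(e,f)} ⊆ S  — applicable
  S \ del = {clear(a)}
  ∪ add   = {clear(a), clear(f), holding(e)}

== RESULT ==
["clear(a)", "clear(f)", "holding(e)"]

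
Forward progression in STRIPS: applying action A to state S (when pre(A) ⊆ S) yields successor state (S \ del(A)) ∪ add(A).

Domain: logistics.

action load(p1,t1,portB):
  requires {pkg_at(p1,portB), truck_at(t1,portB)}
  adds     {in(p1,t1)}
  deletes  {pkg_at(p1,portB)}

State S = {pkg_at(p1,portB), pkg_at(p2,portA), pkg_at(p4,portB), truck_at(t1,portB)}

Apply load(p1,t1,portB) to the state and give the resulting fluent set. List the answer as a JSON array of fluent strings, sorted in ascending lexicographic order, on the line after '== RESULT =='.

Progress:
  pre ⊆ S: {pkg_at(p1,portB), truck_at(t1,portB)} ⊆ S  — applicable
  S \ del = {pkg_at(p2,portA), pkg_at(p4,portB), truck_at(t1,portB)}
  ∪ add   = {in(p1,t1), pkg_at(p2,portA), pkg_at(p4,portB), truck_at(t1,portB)}

== RESULT ==
["in(p1,t1)", "pkg_at(p2,portA)", "pkg_at(p4,portB)", "truck_at(t1,portB)"]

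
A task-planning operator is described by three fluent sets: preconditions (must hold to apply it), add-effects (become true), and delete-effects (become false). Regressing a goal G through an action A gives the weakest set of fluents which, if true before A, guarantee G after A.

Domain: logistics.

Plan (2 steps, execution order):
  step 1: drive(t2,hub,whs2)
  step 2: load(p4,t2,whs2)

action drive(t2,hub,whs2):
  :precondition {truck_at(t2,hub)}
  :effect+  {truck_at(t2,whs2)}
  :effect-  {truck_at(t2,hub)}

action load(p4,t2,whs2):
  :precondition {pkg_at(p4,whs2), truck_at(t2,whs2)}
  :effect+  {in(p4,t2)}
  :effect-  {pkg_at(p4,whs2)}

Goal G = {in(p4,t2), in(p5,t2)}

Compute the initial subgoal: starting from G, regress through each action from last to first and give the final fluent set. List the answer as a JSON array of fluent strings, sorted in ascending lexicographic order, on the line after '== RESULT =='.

Regress step by step:
  through step 2 (load(p4,t2,whs2)): drop {in(p4,t2)}, keep {in(p5,t2)}, require {pkg_at(p4,whs2), truck_at(t2,whs2)}
    → {in(p5,t2), pkg_at(p4,whs2), truck_at(t2,whs2)}
  through step 1 (drive(t2,hub,whs2)): drop {truck_at(t2,whs2)}, keep {in(p5,t2), pkg_at(p4,whs2)}, require {truck_at(t2,hub)}
    → {in(p5,t2), pkg_at(p4,whs2), truck_at(t2,hub)}

== RESULT ==
["in(p5,t2)", "pkg_at(p4,whs2)", "truck_at(t2,hub)"]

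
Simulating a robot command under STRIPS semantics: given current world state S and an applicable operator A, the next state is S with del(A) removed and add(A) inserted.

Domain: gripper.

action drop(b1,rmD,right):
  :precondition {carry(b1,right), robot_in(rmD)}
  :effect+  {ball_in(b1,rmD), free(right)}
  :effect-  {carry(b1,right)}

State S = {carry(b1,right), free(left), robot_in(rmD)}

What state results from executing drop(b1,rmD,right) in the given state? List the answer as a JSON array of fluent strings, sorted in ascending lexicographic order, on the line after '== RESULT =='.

Progress:
  pre ⊆ S: {carry(b1,right), robot_in(rmD)} ⊆ S  — applicable
  S \ del = {free(left), robot_in(rmD)}
  ∪ add   = {ball_in(b1,rmD), free(left), free(right), robot_in(rmD)}

== RESULT ==
["ball_in(b1,rmD)", "free(left)", "free(right)", "robot_in(rmD)"]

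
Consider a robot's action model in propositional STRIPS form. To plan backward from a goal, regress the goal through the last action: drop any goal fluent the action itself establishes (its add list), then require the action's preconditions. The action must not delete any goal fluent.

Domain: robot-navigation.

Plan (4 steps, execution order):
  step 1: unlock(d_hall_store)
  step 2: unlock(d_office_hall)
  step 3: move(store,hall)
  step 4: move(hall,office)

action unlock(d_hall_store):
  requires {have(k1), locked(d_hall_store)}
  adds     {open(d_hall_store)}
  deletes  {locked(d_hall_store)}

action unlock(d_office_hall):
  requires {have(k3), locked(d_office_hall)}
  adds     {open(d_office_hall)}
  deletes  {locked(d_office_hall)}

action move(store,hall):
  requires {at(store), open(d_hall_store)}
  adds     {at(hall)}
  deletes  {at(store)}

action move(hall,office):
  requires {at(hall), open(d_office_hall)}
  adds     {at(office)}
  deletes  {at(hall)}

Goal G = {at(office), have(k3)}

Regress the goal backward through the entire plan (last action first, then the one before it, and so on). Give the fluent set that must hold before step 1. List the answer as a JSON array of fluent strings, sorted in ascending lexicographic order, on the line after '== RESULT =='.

Work backward from the goal:
  through step 4 (move(hall,office)): drop {at(office)}, keep {have(k3)}, require {at(hall), open(d_office_hall)}
    → {at(hall), have(k3), open(d_office_hall)}
  through step 3 (move(store,hall)): drop {at(hall)}, keep {have(k3), open(d_office_hall)}, require {at(store), open(d_hall_store)}
    → {at(store), have(k3), open(d_hall_store), open(d_office_hall)}
  through step 2 (unlock(d_office_hall)): drop {open(d_office_hall)}, keep {at(store), have(k3), open(d_hall_store)}, require {have(k3), locked(d_office_hall)}
    → {at(store), have(k3), locked(d_office_hall), open(d_hall_store)}
  through step 1 (unlock(d_hall_store)): drop {open(d_hall_store)}, keep {at(store), have(k3), locked(d_office_hall)}, require {have(k1), locked(d_hall_store)}
    → {at(store), have(k1), have(k3), locked(d_hall_store), locked(d_office_hall)}

== RESULT ==
["at(store)", "have(k1)", "have(k3)", "locked(d_hall_store)", "locked(d_office_hall)"]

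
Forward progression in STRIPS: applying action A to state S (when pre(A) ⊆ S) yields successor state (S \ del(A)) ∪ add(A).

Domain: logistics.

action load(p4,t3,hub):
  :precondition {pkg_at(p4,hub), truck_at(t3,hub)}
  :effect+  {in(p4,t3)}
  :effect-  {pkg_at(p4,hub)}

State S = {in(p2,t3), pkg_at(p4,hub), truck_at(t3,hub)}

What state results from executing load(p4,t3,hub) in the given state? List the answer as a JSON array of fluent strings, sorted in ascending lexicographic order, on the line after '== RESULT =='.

Compute (S \ del) ∪ add:
  pre ⊆ S: {pkg_at(p4,hub), truck_at(t3,hub)} ⊆ S  — applicable
  S \ del = {in(p2,t3), truck_at(t3,hub)}
  ∪ add   = {in(p2,t3), in(p4,t3), truck_at(t3,hub)}

== RESULT ==
["in(p2,t3)", "in(p4,t3)", "truck_at(t3,hub)"]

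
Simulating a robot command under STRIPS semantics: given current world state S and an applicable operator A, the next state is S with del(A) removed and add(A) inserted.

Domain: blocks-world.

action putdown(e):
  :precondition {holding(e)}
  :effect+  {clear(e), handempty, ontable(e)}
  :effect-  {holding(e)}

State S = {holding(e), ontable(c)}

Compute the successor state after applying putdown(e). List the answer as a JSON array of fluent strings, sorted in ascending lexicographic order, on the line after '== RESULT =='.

Compute (S \ del) ∪ add:
  pre ⊆ S: {holding(e)} ⊆ S  — applicable
  S \ del = {ontable(c)}
  ∪ add   = {clear(e), handempty, ontable(c), ontable(e)}

== RESULT ==
["clear(e)", "handempty", "ontable(c)", "ontable(e)"]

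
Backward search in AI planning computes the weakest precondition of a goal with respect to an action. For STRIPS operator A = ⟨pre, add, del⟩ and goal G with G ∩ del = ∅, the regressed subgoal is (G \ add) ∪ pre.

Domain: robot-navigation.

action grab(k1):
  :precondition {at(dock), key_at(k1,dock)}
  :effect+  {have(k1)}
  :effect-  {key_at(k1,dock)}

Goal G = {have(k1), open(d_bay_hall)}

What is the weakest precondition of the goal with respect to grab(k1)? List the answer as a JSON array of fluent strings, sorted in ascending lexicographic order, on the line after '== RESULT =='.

Regress:
  G ∩ del = {}  (empty — regression defined)
  G \ add = {have(k1), open(d_bay_hall)} \ {have(k1)} = {open(d_bay_hall)}
  ∪ pre   = {open(d_bay_hall)} ∪ {at(dock), key_at(k1,dock)}
          = {at(dock), key_at(k1,dock), open(d_bay_hall)}

== RESULT ==
["at(dock)", "key_at(k1,dock)", "open(d_bay_hall)"]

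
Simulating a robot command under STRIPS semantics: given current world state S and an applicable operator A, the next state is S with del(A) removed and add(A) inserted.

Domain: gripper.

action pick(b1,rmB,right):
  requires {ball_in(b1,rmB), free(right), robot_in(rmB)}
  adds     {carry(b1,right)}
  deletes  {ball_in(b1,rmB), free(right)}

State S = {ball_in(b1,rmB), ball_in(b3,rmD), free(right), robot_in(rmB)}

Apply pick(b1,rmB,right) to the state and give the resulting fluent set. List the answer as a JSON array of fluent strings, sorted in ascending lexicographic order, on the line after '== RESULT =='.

Compute (S \ del) ∪ add:
  pre ⊆ S: {ball_in(b1,rmB), free(right), robot_in(rmB)} ⊆ S  — applicable
  S \ del = {ball_in(b3,rmD), robot_in(rmB)}
  ∪ add   = {ball_in(b3,rmD), carry(b1,right), robot_in(rmB)}

== RESULT ==
["ball_in(b3,rmD)", "carry(b1,right)", "robot_in(rmB)"]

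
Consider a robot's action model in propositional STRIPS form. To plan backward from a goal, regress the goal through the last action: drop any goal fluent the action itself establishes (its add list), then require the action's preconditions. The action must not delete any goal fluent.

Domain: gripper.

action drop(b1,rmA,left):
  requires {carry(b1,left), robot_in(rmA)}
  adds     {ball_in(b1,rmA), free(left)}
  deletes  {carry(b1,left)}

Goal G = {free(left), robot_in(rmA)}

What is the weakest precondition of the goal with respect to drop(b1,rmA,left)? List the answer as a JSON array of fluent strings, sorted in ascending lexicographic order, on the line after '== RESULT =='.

Compute (G \ add) ∪ pre:
  G ∩ del = {}  (empty — regression defined)
  G \ add = {free(left), robot_in(rmA)} \ {ball_in(b1,rmA), free(left)} = {robot_in(rmA)}
  ∪ pre   = {robot_in(rmA)} ∪ {carry(b1,left), robot_in(rmA)}
          = {carry(b1,left), robot_in(rmA)}

== RESULT ==
["carry(b1,left)", "robot_in(rmA)"]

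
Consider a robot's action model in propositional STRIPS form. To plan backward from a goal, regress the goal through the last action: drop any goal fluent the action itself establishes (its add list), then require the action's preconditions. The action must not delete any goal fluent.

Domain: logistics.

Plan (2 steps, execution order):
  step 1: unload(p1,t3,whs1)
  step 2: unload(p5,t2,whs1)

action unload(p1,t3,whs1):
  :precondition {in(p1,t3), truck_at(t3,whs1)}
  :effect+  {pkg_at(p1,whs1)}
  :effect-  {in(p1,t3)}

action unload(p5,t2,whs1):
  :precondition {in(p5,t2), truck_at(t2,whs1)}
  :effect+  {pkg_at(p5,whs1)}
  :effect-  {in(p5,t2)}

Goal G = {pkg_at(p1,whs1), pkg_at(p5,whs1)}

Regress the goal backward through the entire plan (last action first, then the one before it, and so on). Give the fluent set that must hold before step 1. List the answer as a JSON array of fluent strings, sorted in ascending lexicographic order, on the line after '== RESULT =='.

Regress step by step:
  through step 2 (unload(p5,t2,whs1)): drop {pkg_at(p5,whs1)}, keep {pkg_at(p1,whs1)}, require {in(p5,t2), truck_at(t2,whs1)}
    → {in(p5,t2), pkg_at(p1,whs1), truck_at(t2,whs1)}
  through step 1 (unload(p1,t3,whs1)): drop {pkg_at(p1,whs1)}, keep {in(p5,t2), truck_at(t2,whs1)}, require {in(p1,t3), truck_at(t3,whs1)}
    → {in(p1,t3), in(p5,t2), truck_at(t2,whs1), truck_at(t3,whs1)}

== RESULT ==
["in(p1,t3)", "in(p5,t2)", "truck_at(t2,whs1)", "truck_at(t3,whs1)"]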